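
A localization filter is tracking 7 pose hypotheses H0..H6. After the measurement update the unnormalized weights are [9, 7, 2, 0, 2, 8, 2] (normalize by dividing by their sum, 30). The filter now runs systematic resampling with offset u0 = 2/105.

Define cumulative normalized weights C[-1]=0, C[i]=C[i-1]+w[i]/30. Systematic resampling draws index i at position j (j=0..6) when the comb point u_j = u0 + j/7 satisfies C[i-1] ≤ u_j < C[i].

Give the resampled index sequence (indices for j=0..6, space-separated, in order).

0 0 1 1 2 5 5

C = [3/10, 8/15, 3/5, 3/5, 2/3, 14/15, 1]
j=0: u_0=2/105 ∈ [0, 3/10) → index 0
j=1: u_1=17/105 ∈ [0, 3/10) → index 0
j=2: u_2=32/105 ∈ [3/10, 8/15) → index 1
j=3: u_3=47/105 ∈ [3/10, 8/15) → index 1
j=4: u_4=62/105 ∈ [8/15, 3/5) → index 2
j=5: u_5=11/15 ∈ [2/3, 14/15) → index 5
j=6: u_6=92/105 ∈ [2/3, 14/15) → index 5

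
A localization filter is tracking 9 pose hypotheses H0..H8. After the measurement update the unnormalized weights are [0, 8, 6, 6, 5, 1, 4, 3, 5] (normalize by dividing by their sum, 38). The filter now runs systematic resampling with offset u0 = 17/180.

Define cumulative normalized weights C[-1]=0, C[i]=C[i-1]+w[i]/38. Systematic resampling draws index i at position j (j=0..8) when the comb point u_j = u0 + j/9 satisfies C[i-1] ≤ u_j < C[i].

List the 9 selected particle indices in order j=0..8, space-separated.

C = [0, 4/19, 7/19, 10/19, 25/38, 13/19, 15/19, 33/38, 1]
j=0: u_0=17/180 ∈ [0, 4/19) → index 1
j=1: u_1=37/180 ∈ [0, 4/19) → index 1
j=2: u_2=19/60 ∈ [4/19, 7/19) → index 2
j=3: u_3=77/180 ∈ [7/19, 10/19) → index 3
j=4: u_4=97/180 ∈ [10/19, 25/38) → index 4
j=5: u_5=13/20 ∈ [10/19, 25/38) → index 4
j=6: u_6=137/180 ∈ [13/19, 15/19) → index 6
j=7: u_7=157/180 ∈ [33/38, 1) → index 8
j=8: u_8=59/60 ∈ [33/38, 1) → index 8

1 1 2 3 4 4 6 8 8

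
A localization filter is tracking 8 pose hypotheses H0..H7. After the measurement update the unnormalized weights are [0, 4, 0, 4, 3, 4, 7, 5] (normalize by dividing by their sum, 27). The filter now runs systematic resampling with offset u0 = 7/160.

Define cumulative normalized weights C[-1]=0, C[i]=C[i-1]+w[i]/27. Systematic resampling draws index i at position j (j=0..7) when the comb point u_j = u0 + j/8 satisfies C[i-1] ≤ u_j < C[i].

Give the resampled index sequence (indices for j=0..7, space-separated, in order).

1 3 3 5 5 6 6 7

C = [0, 4/27, 4/27, 8/27, 11/27, 5/9, 22/27, 1]
j=0: u_0=7/160 ∈ [0, 4/27) → index 1
j=1: u_1=27/160 ∈ [4/27, 8/27) → index 3
j=2: u_2=47/160 ∈ [4/27, 8/27) → index 3
j=3: u_3=67/160 ∈ [11/27, 5/9) → index 5
j=4: u_4=87/160 ∈ [11/27, 5/9) → index 5
j=5: u_5=107/160 ∈ [5/9, 22/27) → index 6
j=6: u_6=127/160 ∈ [5/9, 22/27) → index 6
j=7: u_7=147/160 ∈ [22/27, 1) → index 7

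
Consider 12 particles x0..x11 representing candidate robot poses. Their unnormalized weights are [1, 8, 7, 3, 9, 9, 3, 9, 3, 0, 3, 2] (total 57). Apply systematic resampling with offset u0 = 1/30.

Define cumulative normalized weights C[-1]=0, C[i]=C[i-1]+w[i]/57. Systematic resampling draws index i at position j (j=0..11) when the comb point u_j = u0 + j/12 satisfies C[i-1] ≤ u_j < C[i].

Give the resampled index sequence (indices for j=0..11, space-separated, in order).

C = [1/57, 3/19, 16/57, 1/3, 28/57, 37/57, 40/57, 49/57, 52/57, 52/57, 55/57, 1]
j=0: u_0=1/30 ∈ [1/57, 3/19) → index 1
j=1: u_1=7/60 ∈ [1/57, 3/19) → index 1
j=2: u_2=1/5 ∈ [3/19, 16/57) → index 2
j=3: u_3=17/60 ∈ [16/57, 1/3) → index 3
j=4: u_4=11/30 ∈ [1/3, 28/57) → index 4
j=5: u_5=9/20 ∈ [1/3, 28/57) → index 4
j=6: u_6=8/15 ∈ [28/57, 37/57) → index 5
j=7: u_7=37/60 ∈ [28/57, 37/57) → index 5
j=8: u_8=7/10 ∈ [37/57, 40/57) → index 6
j=9: u_9=47/60 ∈ [40/57, 49/57) → index 7
j=10: u_10=13/15 ∈ [49/57, 52/57) → index 8
j=11: u_11=19/20 ∈ [52/57, 55/57) → index 10

1 1 2 3 4 4 5 5 6 7 8 10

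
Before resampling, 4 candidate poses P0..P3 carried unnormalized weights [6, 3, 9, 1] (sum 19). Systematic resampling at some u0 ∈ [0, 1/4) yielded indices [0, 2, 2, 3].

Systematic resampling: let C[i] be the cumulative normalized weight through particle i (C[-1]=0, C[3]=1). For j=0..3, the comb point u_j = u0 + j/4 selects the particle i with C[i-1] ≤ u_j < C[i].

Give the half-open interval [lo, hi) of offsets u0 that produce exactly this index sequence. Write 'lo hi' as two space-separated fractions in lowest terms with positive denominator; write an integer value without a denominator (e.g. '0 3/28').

C = [6/19, 9/19, 18/19, 1]
j=0 picked index 0: u0 ∈ [0, 6/19)
j=1 picked index 2: u0 ∈ [17/76, 53/76)
j=2 picked index 2: u0 ∈ [-1/38, 17/38)
j=3 picked index 3: u0 ∈ [15/76, 1/4)
intersection: [17/76, 1/4)

17/76 1/4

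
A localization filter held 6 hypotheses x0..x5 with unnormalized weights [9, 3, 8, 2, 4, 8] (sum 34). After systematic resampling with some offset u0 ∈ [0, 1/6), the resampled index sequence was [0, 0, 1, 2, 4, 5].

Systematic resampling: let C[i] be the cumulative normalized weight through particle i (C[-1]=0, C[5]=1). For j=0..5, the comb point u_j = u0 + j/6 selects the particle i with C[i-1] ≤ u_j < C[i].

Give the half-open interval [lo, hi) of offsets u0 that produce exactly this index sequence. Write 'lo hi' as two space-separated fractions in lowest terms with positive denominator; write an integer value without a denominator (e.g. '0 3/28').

C = [9/34, 6/17, 10/17, 11/17, 13/17, 1]
j=0 picked index 0: u0 ∈ [0, 9/34)
j=1 picked index 0: u0 ∈ [-1/6, 5/51)
j=2 picked index 1: u0 ∈ [-7/102, 1/51)
j=3 picked index 2: u0 ∈ [-5/34, 3/34)
j=4 picked index 4: u0 ∈ [-1/51, 5/51)
j=5 picked index 5: u0 ∈ [-7/102, 1/6)
intersection: [0, 1/51)

0 1/51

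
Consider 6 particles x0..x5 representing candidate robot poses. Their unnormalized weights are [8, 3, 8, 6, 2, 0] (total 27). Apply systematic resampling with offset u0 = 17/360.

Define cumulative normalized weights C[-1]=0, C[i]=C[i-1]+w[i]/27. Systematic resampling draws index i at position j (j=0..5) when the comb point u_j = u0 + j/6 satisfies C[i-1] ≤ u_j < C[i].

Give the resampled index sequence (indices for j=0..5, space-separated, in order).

C = [8/27, 11/27, 19/27, 25/27, 1, 1]
j=0: u_0=17/360 ∈ [0, 8/27) → index 0
j=1: u_1=77/360 ∈ [0, 8/27) → index 0
j=2: u_2=137/360 ∈ [8/27, 11/27) → index 1
j=3: u_3=197/360 ∈ [11/27, 19/27) → index 2
j=4: u_4=257/360 ∈ [19/27, 25/27) → index 3
j=5: u_5=317/360 ∈ [19/27, 25/27) → index 3

0 0 1 2 3 3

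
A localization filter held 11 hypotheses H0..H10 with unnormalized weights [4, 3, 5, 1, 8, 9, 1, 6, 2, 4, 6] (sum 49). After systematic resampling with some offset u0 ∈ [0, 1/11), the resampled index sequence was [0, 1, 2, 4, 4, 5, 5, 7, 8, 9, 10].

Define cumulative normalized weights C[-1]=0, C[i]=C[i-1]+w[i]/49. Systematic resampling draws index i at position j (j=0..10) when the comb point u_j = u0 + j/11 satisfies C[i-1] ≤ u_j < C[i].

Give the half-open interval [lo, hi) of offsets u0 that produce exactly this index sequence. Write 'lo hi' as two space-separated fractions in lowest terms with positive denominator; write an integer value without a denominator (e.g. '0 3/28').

15/539 4/77

C = [4/49, 1/7, 12/49, 13/49, 3/7, 30/49, 31/49, 37/49, 39/49, 43/49, 1]
j=0 picked index 0: u0 ∈ [0, 4/49)
j=1 picked index 1: u0 ∈ [-5/539, 4/77)
j=2 picked index 2: u0 ∈ [-3/77, 34/539)
j=3 picked index 4: u0 ∈ [-4/539, 12/77)
j=4 picked index 4: u0 ∈ [-53/539, 5/77)
j=5 picked index 5: u0 ∈ [-2/77, 85/539)
j=6 picked index 5: u0 ∈ [-9/77, 36/539)
j=7 picked index 7: u0 ∈ [-2/539, 64/539)
j=8 picked index 8: u0 ∈ [15/539, 37/539)
j=9 picked index 9: u0 ∈ [-12/539, 32/539)
j=10 picked index 10: u0 ∈ [-17/539, 1/11)
intersection: [15/539, 4/77)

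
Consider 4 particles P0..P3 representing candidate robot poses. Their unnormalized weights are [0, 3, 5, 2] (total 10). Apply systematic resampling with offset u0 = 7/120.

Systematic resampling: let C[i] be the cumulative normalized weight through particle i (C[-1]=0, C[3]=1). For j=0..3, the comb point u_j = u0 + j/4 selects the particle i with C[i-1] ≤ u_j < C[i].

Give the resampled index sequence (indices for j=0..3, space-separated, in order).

C = [0, 3/10, 4/5, 1]
j=0: u_0=7/120 ∈ [0, 3/10) → index 1
j=1: u_1=37/120 ∈ [3/10, 4/5) → index 2
j=2: u_2=67/120 ∈ [3/10, 4/5) → index 2
j=3: u_3=97/120 ∈ [4/5, 1) → index 3

1 2 2 3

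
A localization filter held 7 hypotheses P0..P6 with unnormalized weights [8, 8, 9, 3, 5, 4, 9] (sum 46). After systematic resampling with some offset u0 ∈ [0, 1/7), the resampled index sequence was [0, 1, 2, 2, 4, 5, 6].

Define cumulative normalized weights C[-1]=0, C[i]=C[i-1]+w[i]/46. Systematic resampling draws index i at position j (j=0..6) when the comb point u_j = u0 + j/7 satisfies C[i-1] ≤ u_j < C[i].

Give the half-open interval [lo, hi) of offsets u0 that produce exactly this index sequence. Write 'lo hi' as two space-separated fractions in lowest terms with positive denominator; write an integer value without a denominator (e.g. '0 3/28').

10/161 29/322

C = [4/23, 8/23, 25/46, 14/23, 33/46, 37/46, 1]
j=0 picked index 0: u0 ∈ [0, 4/23)
j=1 picked index 1: u0 ∈ [5/161, 33/161)
j=2 picked index 2: u0 ∈ [10/161, 83/322)
j=3 picked index 2: u0 ∈ [-13/161, 37/322)
j=4 picked index 4: u0 ∈ [6/161, 47/322)
j=5 picked index 5: u0 ∈ [1/322, 29/322)
j=6 picked index 6: u0 ∈ [-17/322, 1/7)
intersection: [10/161, 29/322)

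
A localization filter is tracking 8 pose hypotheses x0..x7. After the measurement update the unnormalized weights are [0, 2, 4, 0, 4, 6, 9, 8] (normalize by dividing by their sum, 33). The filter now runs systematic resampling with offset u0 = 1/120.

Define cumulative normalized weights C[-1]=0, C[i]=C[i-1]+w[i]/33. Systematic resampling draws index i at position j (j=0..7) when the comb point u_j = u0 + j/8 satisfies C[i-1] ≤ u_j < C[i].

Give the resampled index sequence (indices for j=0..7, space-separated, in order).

C = [0, 2/33, 2/11, 2/11, 10/33, 16/33, 25/33, 1]
j=0: u_0=1/120 ∈ [0, 2/33) → index 1
j=1: u_1=2/15 ∈ [2/33, 2/11) → index 2
j=2: u_2=31/120 ∈ [2/11, 10/33) → index 4
j=3: u_3=23/60 ∈ [10/33, 16/33) → index 5
j=4: u_4=61/120 ∈ [16/33, 25/33) → index 6
j=5: u_5=19/30 ∈ [16/33, 25/33) → index 6
j=6: u_6=91/120 ∈ [25/33, 1) → index 7
j=7: u_7=53/60 ∈ [25/33, 1) → index 7

1 2 4 5 6 6 7 7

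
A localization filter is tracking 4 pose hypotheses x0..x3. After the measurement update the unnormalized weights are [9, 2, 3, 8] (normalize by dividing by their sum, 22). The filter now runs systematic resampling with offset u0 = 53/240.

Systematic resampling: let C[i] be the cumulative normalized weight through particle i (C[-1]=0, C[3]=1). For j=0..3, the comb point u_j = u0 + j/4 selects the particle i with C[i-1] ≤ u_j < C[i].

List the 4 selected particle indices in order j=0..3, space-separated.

C = [9/22, 1/2, 7/11, 1]
j=0: u_0=53/240 ∈ [0, 9/22) → index 0
j=1: u_1=113/240 ∈ [9/22, 1/2) → index 1
j=2: u_2=173/240 ∈ [7/11, 1) → index 3
j=3: u_3=233/240 ∈ [7/11, 1) → index 3

0 1 3 3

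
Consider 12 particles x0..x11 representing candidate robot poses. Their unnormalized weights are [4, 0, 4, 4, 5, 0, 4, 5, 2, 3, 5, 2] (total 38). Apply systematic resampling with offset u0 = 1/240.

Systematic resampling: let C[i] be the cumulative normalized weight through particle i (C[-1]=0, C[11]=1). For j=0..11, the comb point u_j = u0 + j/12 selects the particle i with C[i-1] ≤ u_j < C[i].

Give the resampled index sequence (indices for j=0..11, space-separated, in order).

C = [2/19, 2/19, 4/19, 6/19, 17/38, 17/38, 21/38, 13/19, 14/19, 31/38, 18/19, 1]
j=0: u_0=1/240 ∈ [0, 2/19) → index 0
j=1: u_1=7/80 ∈ [0, 2/19) → index 0
j=2: u_2=41/240 ∈ [2/19, 4/19) → index 2
j=3: u_3=61/240 ∈ [4/19, 6/19) → index 3
j=4: u_4=27/80 ∈ [6/19, 17/38) → index 4
j=5: u_5=101/240 ∈ [6/19, 17/38) → index 4
j=6: u_6=121/240 ∈ [17/38, 21/38) → index 6
j=7: u_7=47/80 ∈ [21/38, 13/19) → index 7
j=8: u_8=161/240 ∈ [21/38, 13/19) → index 7
j=9: u_9=181/240 ∈ [14/19, 31/38) → index 9
j=10: u_10=67/80 ∈ [31/38, 18/19) → index 10
j=11: u_11=221/240 ∈ [31/38, 18/19) → index 10

0 0 2 3 4 4 6 7 7 9 10 10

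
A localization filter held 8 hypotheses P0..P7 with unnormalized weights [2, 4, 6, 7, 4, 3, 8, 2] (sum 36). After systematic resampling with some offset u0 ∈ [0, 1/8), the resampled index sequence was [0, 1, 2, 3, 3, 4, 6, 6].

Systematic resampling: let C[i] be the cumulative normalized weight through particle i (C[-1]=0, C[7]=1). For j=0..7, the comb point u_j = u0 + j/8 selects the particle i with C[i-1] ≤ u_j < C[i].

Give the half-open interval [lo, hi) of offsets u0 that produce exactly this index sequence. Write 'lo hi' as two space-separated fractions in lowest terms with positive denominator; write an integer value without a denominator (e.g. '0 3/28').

C = [1/18, 1/6, 1/3, 19/36, 23/36, 13/18, 17/18, 1]
j=0 picked index 0: u0 ∈ [0, 1/18)
j=1 picked index 1: u0 ∈ [-5/72, 1/24)
j=2 picked index 2: u0 ∈ [-1/12, 1/12)
j=3 picked index 3: u0 ∈ [-1/24, 11/72)
j=4 picked index 3: u0 ∈ [-1/6, 1/36)
j=5 picked index 4: u0 ∈ [-7/72, 1/72)
j=6 picked index 6: u0 ∈ [-1/36, 7/36)
j=7 picked index 6: u0 ∈ [-11/72, 5/72)
intersection: [0, 1/72)

0 1/72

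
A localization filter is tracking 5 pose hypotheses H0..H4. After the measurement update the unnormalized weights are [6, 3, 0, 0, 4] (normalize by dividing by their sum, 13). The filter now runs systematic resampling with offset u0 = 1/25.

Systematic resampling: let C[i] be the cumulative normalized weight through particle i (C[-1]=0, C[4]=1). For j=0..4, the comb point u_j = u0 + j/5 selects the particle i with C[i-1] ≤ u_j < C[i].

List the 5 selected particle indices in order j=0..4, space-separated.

C = [6/13, 9/13, 9/13, 9/13, 1]
j=0: u_0=1/25 ∈ [0, 6/13) → index 0
j=1: u_1=6/25 ∈ [0, 6/13) → index 0
j=2: u_2=11/25 ∈ [0, 6/13) → index 0
j=3: u_3=16/25 ∈ [6/13, 9/13) → index 1
j=4: u_4=21/25 ∈ [9/13, 1) → index 4

0 0 0 1 4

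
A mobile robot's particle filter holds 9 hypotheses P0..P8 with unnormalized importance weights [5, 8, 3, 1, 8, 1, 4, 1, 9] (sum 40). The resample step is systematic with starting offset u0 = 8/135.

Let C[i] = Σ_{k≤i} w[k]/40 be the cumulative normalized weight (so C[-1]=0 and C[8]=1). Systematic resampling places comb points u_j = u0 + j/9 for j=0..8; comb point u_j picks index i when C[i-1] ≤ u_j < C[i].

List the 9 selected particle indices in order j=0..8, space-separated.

C = [1/8, 13/40, 2/5, 17/40, 5/8, 13/20, 3/4, 31/40, 1]
j=0: u_0=8/135 ∈ [0, 1/8) → index 0
j=1: u_1=23/135 ∈ [1/8, 13/40) → index 1
j=2: u_2=38/135 ∈ [1/8, 13/40) → index 1
j=3: u_3=53/135 ∈ [13/40, 2/5) → index 2
j=4: u_4=68/135 ∈ [17/40, 5/8) → index 4
j=5: u_5=83/135 ∈ [17/40, 5/8) → index 4
j=6: u_6=98/135 ∈ [13/20, 3/4) → index 6
j=7: u_7=113/135 ∈ [31/40, 1) → index 8
j=8: u_8=128/135 ∈ [31/40, 1) → index 8

0 1 1 2 4 4 6 8 8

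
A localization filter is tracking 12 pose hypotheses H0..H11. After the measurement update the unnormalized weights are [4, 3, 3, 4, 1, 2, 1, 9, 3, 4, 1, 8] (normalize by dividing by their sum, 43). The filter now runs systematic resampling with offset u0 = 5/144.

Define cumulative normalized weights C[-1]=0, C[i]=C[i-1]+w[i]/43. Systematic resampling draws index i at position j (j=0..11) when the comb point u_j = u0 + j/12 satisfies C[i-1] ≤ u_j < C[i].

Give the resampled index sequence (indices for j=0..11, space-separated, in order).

C = [4/43, 7/43, 10/43, 14/43, 15/43, 17/43, 18/43, 27/43, 30/43, 34/43, 35/43, 1]
j=0: u_0=5/144 ∈ [0, 4/43) → index 0
j=1: u_1=17/144 ∈ [4/43, 7/43) → index 1
j=2: u_2=29/144 ∈ [7/43, 10/43) → index 2
j=3: u_3=41/144 ∈ [10/43, 14/43) → index 3
j=4: u_4=53/144 ∈ [15/43, 17/43) → index 5
j=5: u_5=65/144 ∈ [18/43, 27/43) → index 7
j=6: u_6=77/144 ∈ [18/43, 27/43) → index 7
j=7: u_7=89/144 ∈ [18/43, 27/43) → index 7
j=8: u_8=101/144 ∈ [30/43, 34/43) → index 9
j=9: u_9=113/144 ∈ [30/43, 34/43) → index 9
j=10: u_10=125/144 ∈ [35/43, 1) → index 11
j=11: u_11=137/144 ∈ [35/43, 1) → index 11

0 1 2 3 5 7 7 7 9 9 11 11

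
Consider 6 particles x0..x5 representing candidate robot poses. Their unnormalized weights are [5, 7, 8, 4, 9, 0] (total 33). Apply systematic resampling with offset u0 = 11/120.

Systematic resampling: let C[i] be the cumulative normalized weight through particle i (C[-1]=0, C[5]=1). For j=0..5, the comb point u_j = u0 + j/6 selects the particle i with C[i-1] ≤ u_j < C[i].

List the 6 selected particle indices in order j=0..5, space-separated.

0 1 2 2 4 4

C = [5/33, 4/11, 20/33, 8/11, 1, 1]
j=0: u_0=11/120 ∈ [0, 5/33) → index 0
j=1: u_1=31/120 ∈ [5/33, 4/11) → index 1
j=2: u_2=17/40 ∈ [4/11, 20/33) → index 2
j=3: u_3=71/120 ∈ [4/11, 20/33) → index 2
j=4: u_4=91/120 ∈ [8/11, 1) → index 4
j=5: u_5=37/40 ∈ [8/11, 1) → index 4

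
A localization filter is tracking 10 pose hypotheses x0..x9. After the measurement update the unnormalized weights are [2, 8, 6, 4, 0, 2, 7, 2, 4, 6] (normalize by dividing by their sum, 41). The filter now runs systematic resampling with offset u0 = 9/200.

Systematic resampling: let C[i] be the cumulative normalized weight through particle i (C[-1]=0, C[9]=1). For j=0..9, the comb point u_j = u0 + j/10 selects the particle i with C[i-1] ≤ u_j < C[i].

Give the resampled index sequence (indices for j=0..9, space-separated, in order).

C = [2/41, 10/41, 16/41, 20/41, 20/41, 22/41, 29/41, 31/41, 35/41, 1]
j=0: u_0=9/200 ∈ [0, 2/41) → index 0
j=1: u_1=29/200 ∈ [2/41, 10/41) → index 1
j=2: u_2=49/200 ∈ [10/41, 16/41) → index 2
j=3: u_3=69/200 ∈ [10/41, 16/41) → index 2
j=4: u_4=89/200 ∈ [16/41, 20/41) → index 3
j=5: u_5=109/200 ∈ [22/41, 29/41) → index 6
j=6: u_6=129/200 ∈ [22/41, 29/41) → index 6
j=7: u_7=149/200 ∈ [29/41, 31/41) → index 7
j=8: u_8=169/200 ∈ [31/41, 35/41) → index 8
j=9: u_9=189/200 ∈ [35/41, 1) → index 9

0 1 2 2 3 6 6 7 8 9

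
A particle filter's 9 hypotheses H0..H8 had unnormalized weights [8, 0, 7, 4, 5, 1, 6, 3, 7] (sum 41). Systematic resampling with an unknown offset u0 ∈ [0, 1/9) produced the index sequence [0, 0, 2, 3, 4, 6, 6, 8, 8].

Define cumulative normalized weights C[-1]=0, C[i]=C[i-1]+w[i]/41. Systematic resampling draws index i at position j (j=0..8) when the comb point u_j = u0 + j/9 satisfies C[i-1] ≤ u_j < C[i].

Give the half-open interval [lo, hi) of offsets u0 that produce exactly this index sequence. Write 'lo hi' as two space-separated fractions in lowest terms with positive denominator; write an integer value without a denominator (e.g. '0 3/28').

20/369 31/369

C = [8/41, 8/41, 15/41, 19/41, 24/41, 25/41, 31/41, 34/41, 1]
j=0 picked index 0: u0 ∈ [0, 8/41)
j=1 picked index 0: u0 ∈ [-1/9, 31/369)
j=2 picked index 2: u0 ∈ [-10/369, 53/369)
j=3 picked index 3: u0 ∈ [4/123, 16/123)
j=4 picked index 4: u0 ∈ [7/369, 52/369)
j=5 picked index 6: u0 ∈ [20/369, 74/369)
j=6 picked index 6: u0 ∈ [-7/123, 11/123)
j=7 picked index 8: u0 ∈ [19/369, 2/9)
j=8 picked index 8: u0 ∈ [-22/369, 1/9)
intersection: [20/369, 31/369)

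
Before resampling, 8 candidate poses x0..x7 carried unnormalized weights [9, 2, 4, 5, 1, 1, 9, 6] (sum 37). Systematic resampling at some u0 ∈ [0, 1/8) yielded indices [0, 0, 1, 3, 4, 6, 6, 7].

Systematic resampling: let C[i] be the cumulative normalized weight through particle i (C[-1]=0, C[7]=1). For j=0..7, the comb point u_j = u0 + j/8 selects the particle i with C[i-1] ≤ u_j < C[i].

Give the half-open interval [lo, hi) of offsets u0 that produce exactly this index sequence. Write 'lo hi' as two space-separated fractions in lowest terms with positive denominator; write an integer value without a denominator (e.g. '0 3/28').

C = [9/37, 11/37, 15/37, 20/37, 21/37, 22/37, 31/37, 1]
j=0 picked index 0: u0 ∈ [0, 9/37)
j=1 picked index 0: u0 ∈ [-1/8, 35/296)
j=2 picked index 1: u0 ∈ [-1/148, 7/148)
j=3 picked index 3: u0 ∈ [9/296, 49/296)
j=4 picked index 4: u0 ∈ [3/74, 5/74)
j=5 picked index 6: u0 ∈ [-9/296, 63/296)
j=6 picked index 6: u0 ∈ [-23/148, 13/148)
j=7 picked index 7: u0 ∈ [-11/296, 1/8)
intersection: [3/74, 7/148)

3/74 7/148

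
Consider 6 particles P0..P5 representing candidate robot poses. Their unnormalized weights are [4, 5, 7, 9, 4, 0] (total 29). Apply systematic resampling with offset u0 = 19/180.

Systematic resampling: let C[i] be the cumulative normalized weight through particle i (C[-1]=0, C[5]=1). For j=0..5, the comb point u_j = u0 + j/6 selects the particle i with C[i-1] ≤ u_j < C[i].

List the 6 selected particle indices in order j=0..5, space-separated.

0 1 2 3 3 4

C = [4/29, 9/29, 16/29, 25/29, 1, 1]
j=0: u_0=19/180 ∈ [0, 4/29) → index 0
j=1: u_1=49/180 ∈ [4/29, 9/29) → index 1
j=2: u_2=79/180 ∈ [9/29, 16/29) → index 2
j=3: u_3=109/180 ∈ [16/29, 25/29) → index 3
j=4: u_4=139/180 ∈ [16/29, 25/29) → index 3
j=5: u_5=169/180 ∈ [25/29, 1) → index 4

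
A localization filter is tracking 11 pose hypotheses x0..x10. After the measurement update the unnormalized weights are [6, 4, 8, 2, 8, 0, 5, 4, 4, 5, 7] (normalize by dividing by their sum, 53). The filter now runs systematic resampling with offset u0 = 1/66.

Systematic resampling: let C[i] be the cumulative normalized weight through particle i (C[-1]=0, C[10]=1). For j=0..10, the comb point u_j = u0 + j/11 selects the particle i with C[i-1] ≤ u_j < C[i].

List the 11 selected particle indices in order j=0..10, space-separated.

C = [6/53, 10/53, 18/53, 20/53, 28/53, 28/53, 33/53, 37/53, 41/53, 46/53, 1]
j=0: u_0=1/66 ∈ [0, 6/53) → index 0
j=1: u_1=7/66 ∈ [0, 6/53) → index 0
j=2: u_2=13/66 ∈ [10/53, 18/53) → index 2
j=3: u_3=19/66 ∈ [10/53, 18/53) → index 2
j=4: u_4=25/66 ∈ [20/53, 28/53) → index 4
j=5: u_5=31/66 ∈ [20/53, 28/53) → index 4
j=6: u_6=37/66 ∈ [28/53, 33/53) → index 6
j=7: u_7=43/66 ∈ [33/53, 37/53) → index 7
j=8: u_8=49/66 ∈ [37/53, 41/53) → index 8
j=9: u_9=5/6 ∈ [41/53, 46/53) → index 9
j=10: u_10=61/66 ∈ [46/53, 1) → index 10

0 0 2 2 4 4 6 7 8 9 10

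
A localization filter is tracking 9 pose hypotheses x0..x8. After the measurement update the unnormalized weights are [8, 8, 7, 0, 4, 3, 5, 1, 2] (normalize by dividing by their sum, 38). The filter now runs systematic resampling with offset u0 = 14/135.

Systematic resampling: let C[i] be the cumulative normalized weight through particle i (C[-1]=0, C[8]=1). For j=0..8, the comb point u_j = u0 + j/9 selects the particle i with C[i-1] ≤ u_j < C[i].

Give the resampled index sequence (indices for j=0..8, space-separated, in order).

0 1 1 2 2 4 5 6 8

C = [4/19, 8/19, 23/38, 23/38, 27/38, 15/19, 35/38, 18/19, 1]
j=0: u_0=14/135 ∈ [0, 4/19) → index 0
j=1: u_1=29/135 ∈ [4/19, 8/19) → index 1
j=2: u_2=44/135 ∈ [4/19, 8/19) → index 1
j=3: u_3=59/135 ∈ [8/19, 23/38) → index 2
j=4: u_4=74/135 ∈ [8/19, 23/38) → index 2
j=5: u_5=89/135 ∈ [23/38, 27/38) → index 4
j=6: u_6=104/135 ∈ [27/38, 15/19) → index 5
j=7: u_7=119/135 ∈ [15/19, 35/38) → index 6
j=8: u_8=134/135 ∈ [18/19, 1) → index 8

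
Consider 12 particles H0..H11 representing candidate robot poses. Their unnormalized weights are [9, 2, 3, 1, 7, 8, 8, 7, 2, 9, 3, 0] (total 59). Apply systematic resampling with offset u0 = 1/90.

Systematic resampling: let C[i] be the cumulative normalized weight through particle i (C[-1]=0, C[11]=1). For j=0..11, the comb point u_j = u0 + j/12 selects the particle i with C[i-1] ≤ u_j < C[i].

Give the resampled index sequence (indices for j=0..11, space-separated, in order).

0 0 1 4 4 5 6 6 7 7 9 9

C = [9/59, 11/59, 14/59, 15/59, 22/59, 30/59, 38/59, 45/59, 47/59, 56/59, 1, 1]
j=0: u_0=1/90 ∈ [0, 9/59) → index 0
j=1: u_1=17/180 ∈ [0, 9/59) → index 0
j=2: u_2=8/45 ∈ [9/59, 11/59) → index 1
j=3: u_3=47/180 ∈ [15/59, 22/59) → index 4
j=4: u_4=31/90 ∈ [15/59, 22/59) → index 4
j=5: u_5=77/180 ∈ [22/59, 30/59) → index 5
j=6: u_6=23/45 ∈ [30/59, 38/59) → index 6
j=7: u_7=107/180 ∈ [30/59, 38/59) → index 6
j=8: u_8=61/90 ∈ [38/59, 45/59) → index 7
j=9: u_9=137/180 ∈ [38/59, 45/59) → index 7
j=10: u_10=38/45 ∈ [47/59, 56/59) → index 9
j=11: u_11=167/180 ∈ [47/59, 56/59) → index 9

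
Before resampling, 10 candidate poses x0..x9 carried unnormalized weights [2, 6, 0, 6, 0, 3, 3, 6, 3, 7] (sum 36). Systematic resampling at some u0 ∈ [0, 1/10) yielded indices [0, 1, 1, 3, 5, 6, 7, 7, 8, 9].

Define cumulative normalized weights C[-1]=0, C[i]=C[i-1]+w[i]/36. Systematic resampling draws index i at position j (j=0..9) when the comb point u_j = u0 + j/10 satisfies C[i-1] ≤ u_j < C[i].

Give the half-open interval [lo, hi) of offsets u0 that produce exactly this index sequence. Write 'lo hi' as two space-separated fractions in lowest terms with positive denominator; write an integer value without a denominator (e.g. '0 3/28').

C = [1/18, 2/9, 2/9, 7/18, 7/18, 17/36, 5/9, 13/18, 29/36, 1]
j=0 picked index 0: u0 ∈ [0, 1/18)
j=1 picked index 1: u0 ∈ [-2/45, 11/90)
j=2 picked index 1: u0 ∈ [-13/90, 1/45)
j=3 picked index 3: u0 ∈ [-7/90, 4/45)
j=4 picked index 5: u0 ∈ [-1/90, 13/180)
j=5 picked index 6: u0 ∈ [-1/36, 1/18)
j=6 picked index 7: u0 ∈ [-2/45, 11/90)
j=7 picked index 7: u0 ∈ [-13/90, 1/45)
j=8 picked index 8: u0 ∈ [-7/90, 1/180)
j=9 picked index 9: u0 ∈ [-17/180, 1/10)
intersection: [0, 1/180)

0 1/180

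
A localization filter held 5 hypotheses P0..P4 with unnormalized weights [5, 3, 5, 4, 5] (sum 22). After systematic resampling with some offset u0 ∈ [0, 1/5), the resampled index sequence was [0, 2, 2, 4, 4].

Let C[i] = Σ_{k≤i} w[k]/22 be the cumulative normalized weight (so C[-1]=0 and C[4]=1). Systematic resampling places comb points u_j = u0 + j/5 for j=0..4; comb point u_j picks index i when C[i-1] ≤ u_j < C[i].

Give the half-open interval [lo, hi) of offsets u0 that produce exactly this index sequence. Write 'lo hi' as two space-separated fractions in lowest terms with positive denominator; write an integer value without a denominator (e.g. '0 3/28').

C = [5/22, 4/11, 13/22, 17/22, 1]
j=0 picked index 0: u0 ∈ [0, 5/22)
j=1 picked index 2: u0 ∈ [9/55, 43/110)
j=2 picked index 2: u0 ∈ [-2/55, 21/110)
j=3 picked index 4: u0 ∈ [19/110, 2/5)
j=4 picked index 4: u0 ∈ [-3/110, 1/5)
intersection: [19/110, 21/110)

19/110 21/110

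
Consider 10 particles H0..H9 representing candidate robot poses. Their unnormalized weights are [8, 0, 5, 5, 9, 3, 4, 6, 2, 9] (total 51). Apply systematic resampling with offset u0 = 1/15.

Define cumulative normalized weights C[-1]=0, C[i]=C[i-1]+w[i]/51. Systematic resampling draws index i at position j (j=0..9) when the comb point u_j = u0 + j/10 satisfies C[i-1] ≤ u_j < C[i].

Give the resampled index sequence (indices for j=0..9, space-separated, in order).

0 2 3 4 4 5 7 7 9 9

C = [8/51, 8/51, 13/51, 6/17, 9/17, 10/17, 2/3, 40/51, 14/17, 1]
j=0: u_0=1/15 ∈ [0, 8/51) → index 0
j=1: u_1=1/6 ∈ [8/51, 13/51) → index 2
j=2: u_2=4/15 ∈ [13/51, 6/17) → index 3
j=3: u_3=11/30 ∈ [6/17, 9/17) → index 4
j=4: u_4=7/15 ∈ [6/17, 9/17) → index 4
j=5: u_5=17/30 ∈ [9/17, 10/17) → index 5
j=6: u_6=2/3 ∈ [2/3, 40/51) → index 7
j=7: u_7=23/30 ∈ [2/3, 40/51) → index 7
j=8: u_8=13/15 ∈ [14/17, 1) → index 9
j=9: u_9=29/30 ∈ [14/17, 1) → index 9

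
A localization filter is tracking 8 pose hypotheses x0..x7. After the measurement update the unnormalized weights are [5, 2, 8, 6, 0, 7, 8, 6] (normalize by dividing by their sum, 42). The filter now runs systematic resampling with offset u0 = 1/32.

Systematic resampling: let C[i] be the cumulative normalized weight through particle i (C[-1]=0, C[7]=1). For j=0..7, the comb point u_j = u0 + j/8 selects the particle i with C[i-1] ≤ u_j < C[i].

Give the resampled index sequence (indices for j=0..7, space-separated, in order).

C = [5/42, 1/6, 5/14, 1/2, 1/2, 2/3, 6/7, 1]
j=0: u_0=1/32 ∈ [0, 5/42) → index 0
j=1: u_1=5/32 ∈ [5/42, 1/6) → index 1
j=2: u_2=9/32 ∈ [1/6, 5/14) → index 2
j=3: u_3=13/32 ∈ [5/14, 1/2) → index 3
j=4: u_4=17/32 ∈ [1/2, 2/3) → index 5
j=5: u_5=21/32 ∈ [1/2, 2/3) → index 5
j=6: u_6=25/32 ∈ [2/3, 6/7) → index 6
j=7: u_7=29/32 ∈ [6/7, 1) → index 7

0 1 2 3 5 5 6 7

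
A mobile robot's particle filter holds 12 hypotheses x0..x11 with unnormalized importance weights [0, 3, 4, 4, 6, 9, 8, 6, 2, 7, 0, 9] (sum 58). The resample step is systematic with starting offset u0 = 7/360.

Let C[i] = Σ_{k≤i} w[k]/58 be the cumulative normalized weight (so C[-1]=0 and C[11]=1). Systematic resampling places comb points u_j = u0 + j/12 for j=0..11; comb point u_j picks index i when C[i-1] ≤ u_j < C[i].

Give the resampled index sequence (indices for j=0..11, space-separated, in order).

1 2 3 4 5 5 6 7 7 9 11 11

C = [0, 3/58, 7/58, 11/58, 17/58, 13/29, 17/29, 20/29, 21/29, 49/58, 49/58, 1]
j=0: u_0=7/360 ∈ [0, 3/58) → index 1
j=1: u_1=37/360 ∈ [3/58, 7/58) → index 2
j=2: u_2=67/360 ∈ [7/58, 11/58) → index 3
j=3: u_3=97/360 ∈ [11/58, 17/58) → index 4
j=4: u_4=127/360 ∈ [17/58, 13/29) → index 5
j=5: u_5=157/360 ∈ [17/58, 13/29) → index 5
j=6: u_6=187/360 ∈ [13/29, 17/29) → index 6
j=7: u_7=217/360 ∈ [17/29, 20/29) → index 7
j=8: u_8=247/360 ∈ [17/29, 20/29) → index 7
j=9: u_9=277/360 ∈ [21/29, 49/58) → index 9
j=10: u_10=307/360 ∈ [49/58, 1) → index 11
j=11: u_11=337/360 ∈ [49/58, 1) → index 11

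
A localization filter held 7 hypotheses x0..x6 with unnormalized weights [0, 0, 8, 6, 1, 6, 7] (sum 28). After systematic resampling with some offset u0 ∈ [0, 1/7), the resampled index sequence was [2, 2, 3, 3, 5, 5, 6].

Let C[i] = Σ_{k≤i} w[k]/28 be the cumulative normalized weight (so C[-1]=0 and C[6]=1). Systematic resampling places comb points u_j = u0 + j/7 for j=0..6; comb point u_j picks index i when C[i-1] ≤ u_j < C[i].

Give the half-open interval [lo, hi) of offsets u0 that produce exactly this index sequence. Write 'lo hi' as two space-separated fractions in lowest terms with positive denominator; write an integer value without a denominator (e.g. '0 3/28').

0 1/28

C = [0, 0, 2/7, 1/2, 15/28, 3/4, 1]
j=0 picked index 2: u0 ∈ [0, 2/7)
j=1 picked index 2: u0 ∈ [-1/7, 1/7)
j=2 picked index 3: u0 ∈ [0, 3/14)
j=3 picked index 3: u0 ∈ [-1/7, 1/14)
j=4 picked index 5: u0 ∈ [-1/28, 5/28)
j=5 picked index 5: u0 ∈ [-5/28, 1/28)
j=6 picked index 6: u0 ∈ [-3/28, 1/7)
intersection: [0, 1/28)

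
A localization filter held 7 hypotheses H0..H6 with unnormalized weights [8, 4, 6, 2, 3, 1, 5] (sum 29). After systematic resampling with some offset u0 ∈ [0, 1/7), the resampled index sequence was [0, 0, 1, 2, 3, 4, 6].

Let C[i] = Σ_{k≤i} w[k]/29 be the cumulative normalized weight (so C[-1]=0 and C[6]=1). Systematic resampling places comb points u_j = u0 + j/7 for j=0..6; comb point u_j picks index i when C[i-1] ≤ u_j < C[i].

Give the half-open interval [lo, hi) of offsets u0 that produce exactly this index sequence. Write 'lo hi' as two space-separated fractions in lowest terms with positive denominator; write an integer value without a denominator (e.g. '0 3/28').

10/203 16/203

C = [8/29, 12/29, 18/29, 20/29, 23/29, 24/29, 1]
j=0 picked index 0: u0 ∈ [0, 8/29)
j=1 picked index 0: u0 ∈ [-1/7, 27/203)
j=2 picked index 1: u0 ∈ [-2/203, 26/203)
j=3 picked index 2: u0 ∈ [-3/203, 39/203)
j=4 picked index 3: u0 ∈ [10/203, 24/203)
j=5 picked index 4: u0 ∈ [-5/203, 16/203)
j=6 picked index 6: u0 ∈ [-6/203, 1/7)
intersection: [10/203, 16/203)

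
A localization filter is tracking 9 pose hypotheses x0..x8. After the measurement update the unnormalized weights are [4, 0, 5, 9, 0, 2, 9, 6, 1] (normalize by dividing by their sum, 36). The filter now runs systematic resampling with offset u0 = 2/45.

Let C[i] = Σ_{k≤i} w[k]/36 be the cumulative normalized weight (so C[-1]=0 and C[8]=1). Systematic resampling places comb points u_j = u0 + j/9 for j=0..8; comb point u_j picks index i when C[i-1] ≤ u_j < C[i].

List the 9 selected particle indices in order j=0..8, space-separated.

0 2 3 3 3 6 6 7 7

C = [1/9, 1/9, 1/4, 1/2, 1/2, 5/9, 29/36, 35/36, 1]
j=0: u_0=2/45 ∈ [0, 1/9) → index 0
j=1: u_1=7/45 ∈ [1/9, 1/4) → index 2
j=2: u_2=4/15 ∈ [1/4, 1/2) → index 3
j=3: u_3=17/45 ∈ [1/4, 1/2) → index 3
j=4: u_4=22/45 ∈ [1/4, 1/2) → index 3
j=5: u_5=3/5 ∈ [5/9, 29/36) → index 6
j=6: u_6=32/45 ∈ [5/9, 29/36) → index 6
j=7: u_7=37/45 ∈ [29/36, 35/36) → index 7
j=8: u_8=14/15 ∈ [29/36, 35/36) → index 7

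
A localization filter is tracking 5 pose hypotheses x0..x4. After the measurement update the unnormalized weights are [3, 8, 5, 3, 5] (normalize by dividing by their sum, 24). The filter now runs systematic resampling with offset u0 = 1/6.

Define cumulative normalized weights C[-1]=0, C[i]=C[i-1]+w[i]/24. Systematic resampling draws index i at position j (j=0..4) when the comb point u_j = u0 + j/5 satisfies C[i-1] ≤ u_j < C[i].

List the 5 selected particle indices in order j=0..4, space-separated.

1 1 2 3 4

C = [1/8, 11/24, 2/3, 19/24, 1]
j=0: u_0=1/6 ∈ [1/8, 11/24) → index 1
j=1: u_1=11/30 ∈ [1/8, 11/24) → index 1
j=2: u_2=17/30 ∈ [11/24, 2/3) → index 2
j=3: u_3=23/30 ∈ [2/3, 19/24) → index 3
j=4: u_4=29/30 ∈ [19/24, 1) → index 4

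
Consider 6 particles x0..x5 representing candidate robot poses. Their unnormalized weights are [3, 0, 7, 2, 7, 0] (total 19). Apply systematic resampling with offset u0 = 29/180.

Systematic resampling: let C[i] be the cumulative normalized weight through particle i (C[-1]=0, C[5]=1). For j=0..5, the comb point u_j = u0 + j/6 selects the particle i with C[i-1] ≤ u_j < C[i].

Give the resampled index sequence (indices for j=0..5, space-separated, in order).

2 2 2 4 4 4

C = [3/19, 3/19, 10/19, 12/19, 1, 1]
j=0: u_0=29/180 ∈ [3/19, 10/19) → index 2
j=1: u_1=59/180 ∈ [3/19, 10/19) → index 2
j=2: u_2=89/180 ∈ [3/19, 10/19) → index 2
j=3: u_3=119/180 ∈ [12/19, 1) → index 4
j=4: u_4=149/180 ∈ [12/19, 1) → index 4
j=5: u_5=179/180 ∈ [12/19, 1) → index 4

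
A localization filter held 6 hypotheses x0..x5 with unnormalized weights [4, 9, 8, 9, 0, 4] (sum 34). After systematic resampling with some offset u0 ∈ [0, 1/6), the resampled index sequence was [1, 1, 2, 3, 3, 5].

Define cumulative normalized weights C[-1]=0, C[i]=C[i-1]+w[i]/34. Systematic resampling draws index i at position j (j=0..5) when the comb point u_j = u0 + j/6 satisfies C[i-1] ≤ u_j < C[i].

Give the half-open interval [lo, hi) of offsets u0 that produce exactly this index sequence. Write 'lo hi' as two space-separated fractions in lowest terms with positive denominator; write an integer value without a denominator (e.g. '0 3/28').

2/17 1/6

C = [2/17, 13/34, 21/34, 15/17, 15/17, 1]
j=0 picked index 1: u0 ∈ [2/17, 13/34)
j=1 picked index 1: u0 ∈ [-5/102, 11/51)
j=2 picked index 2: u0 ∈ [5/102, 29/102)
j=3 picked index 3: u0 ∈ [2/17, 13/34)
j=4 picked index 3: u0 ∈ [-5/102, 11/51)
j=5 picked index 5: u0 ∈ [5/102, 1/6)
intersection: [2/17, 1/6)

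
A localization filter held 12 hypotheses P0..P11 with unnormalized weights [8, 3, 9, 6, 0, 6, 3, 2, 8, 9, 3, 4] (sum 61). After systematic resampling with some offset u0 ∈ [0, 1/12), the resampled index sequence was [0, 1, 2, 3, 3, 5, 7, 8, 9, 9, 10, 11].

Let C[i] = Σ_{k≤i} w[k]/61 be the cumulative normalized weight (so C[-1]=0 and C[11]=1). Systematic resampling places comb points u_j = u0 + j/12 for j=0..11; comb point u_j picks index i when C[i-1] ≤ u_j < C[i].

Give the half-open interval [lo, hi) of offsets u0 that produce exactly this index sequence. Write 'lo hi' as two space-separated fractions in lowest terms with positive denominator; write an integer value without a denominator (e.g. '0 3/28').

19/244 1/12

C = [8/61, 11/61, 20/61, 26/61, 26/61, 32/61, 35/61, 37/61, 45/61, 54/61, 57/61, 1]
j=0 picked index 0: u0 ∈ [0, 8/61)
j=1 picked index 1: u0 ∈ [35/732, 71/732)
j=2 picked index 2: u0 ∈ [5/366, 59/366)
j=3 picked index 3: u0 ∈ [19/244, 43/244)
j=4 picked index 3: u0 ∈ [-1/183, 17/183)
j=5 picked index 5: u0 ∈ [7/732, 79/732)
j=6 picked index 7: u0 ∈ [9/122, 13/122)
j=7 picked index 8: u0 ∈ [17/732, 113/732)
j=8 picked index 9: u0 ∈ [13/183, 40/183)
j=9 picked index 9: u0 ∈ [-3/244, 33/244)
j=10 picked index 10: u0 ∈ [19/366, 37/366)
j=11 picked index 11: u0 ∈ [13/732, 1/12)
intersection: [19/244, 1/12)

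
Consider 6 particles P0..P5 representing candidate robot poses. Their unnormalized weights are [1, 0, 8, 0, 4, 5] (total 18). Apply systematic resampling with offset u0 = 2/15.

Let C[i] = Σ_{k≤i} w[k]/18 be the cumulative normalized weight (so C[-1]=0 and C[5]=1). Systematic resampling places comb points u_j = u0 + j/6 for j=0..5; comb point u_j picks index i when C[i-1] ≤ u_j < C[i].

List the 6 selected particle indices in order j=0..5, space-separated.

2 2 2 4 5 5

C = [1/18, 1/18, 1/2, 1/2, 13/18, 1]
j=0: u_0=2/15 ∈ [1/18, 1/2) → index 2
j=1: u_1=3/10 ∈ [1/18, 1/2) → index 2
j=2: u_2=7/15 ∈ [1/18, 1/2) → index 2
j=3: u_3=19/30 ∈ [1/2, 13/18) → index 4
j=4: u_4=4/5 ∈ [13/18, 1) → index 5
j=5: u_5=29/30 ∈ [13/18, 1) → index 5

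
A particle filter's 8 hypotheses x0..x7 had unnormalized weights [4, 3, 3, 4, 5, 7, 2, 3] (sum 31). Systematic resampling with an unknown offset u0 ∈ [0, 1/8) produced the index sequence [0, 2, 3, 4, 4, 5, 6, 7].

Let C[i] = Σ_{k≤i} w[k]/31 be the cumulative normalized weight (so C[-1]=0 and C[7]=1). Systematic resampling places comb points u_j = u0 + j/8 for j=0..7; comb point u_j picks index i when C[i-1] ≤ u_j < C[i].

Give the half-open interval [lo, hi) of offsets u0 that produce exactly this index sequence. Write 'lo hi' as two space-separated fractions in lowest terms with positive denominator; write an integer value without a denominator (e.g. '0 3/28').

25/248 7/62

C = [4/31, 7/31, 10/31, 14/31, 19/31, 26/31, 28/31, 1]
j=0 picked index 0: u0 ∈ [0, 4/31)
j=1 picked index 2: u0 ∈ [25/248, 49/248)
j=2 picked index 3: u0 ∈ [9/124, 25/124)
j=3 picked index 4: u0 ∈ [19/248, 59/248)
j=4 picked index 4: u0 ∈ [-3/62, 7/62)
j=5 picked index 5: u0 ∈ [-3/248, 53/248)
j=6 picked index 6: u0 ∈ [11/124, 19/124)
j=7 picked index 7: u0 ∈ [7/248, 1/8)
intersection: [25/248, 7/62)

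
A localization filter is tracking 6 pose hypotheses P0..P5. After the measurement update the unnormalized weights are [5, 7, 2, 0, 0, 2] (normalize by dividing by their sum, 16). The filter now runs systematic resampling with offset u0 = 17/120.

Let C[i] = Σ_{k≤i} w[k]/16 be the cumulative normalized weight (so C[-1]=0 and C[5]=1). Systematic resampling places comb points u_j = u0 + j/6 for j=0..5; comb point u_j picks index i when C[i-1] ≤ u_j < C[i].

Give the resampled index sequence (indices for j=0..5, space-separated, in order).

C = [5/16, 3/4, 7/8, 7/8, 7/8, 1]
j=0: u_0=17/120 ∈ [0, 5/16) → index 0
j=1: u_1=37/120 ∈ [0, 5/16) → index 0
j=2: u_2=19/40 ∈ [5/16, 3/4) → index 1
j=3: u_3=77/120 ∈ [5/16, 3/4) → index 1
j=4: u_4=97/120 ∈ [3/4, 7/8) → index 2
j=5: u_5=39/40 ∈ [7/8, 1) → index 5

0 0 1 1 2 5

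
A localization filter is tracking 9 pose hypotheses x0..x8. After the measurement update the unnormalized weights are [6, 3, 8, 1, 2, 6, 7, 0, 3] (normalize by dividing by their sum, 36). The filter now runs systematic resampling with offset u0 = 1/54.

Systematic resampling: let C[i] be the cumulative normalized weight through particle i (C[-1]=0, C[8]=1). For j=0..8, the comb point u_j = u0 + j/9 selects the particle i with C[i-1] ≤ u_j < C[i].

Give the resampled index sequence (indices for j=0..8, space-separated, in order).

C = [1/6, 1/4, 17/36, 1/2, 5/9, 13/18, 11/12, 11/12, 1]
j=0: u_0=1/54 ∈ [0, 1/6) → index 0
j=1: u_1=7/54 ∈ [0, 1/6) → index 0
j=2: u_2=13/54 ∈ [1/6, 1/4) → index 1
j=3: u_3=19/54 ∈ [1/4, 17/36) → index 2
j=4: u_4=25/54 ∈ [1/4, 17/36) → index 2
j=5: u_5=31/54 ∈ [5/9, 13/18) → index 5
j=6: u_6=37/54 ∈ [5/9, 13/18) → index 5
j=7: u_7=43/54 ∈ [13/18, 11/12) → index 6
j=8: u_8=49/54 ∈ [13/18, 11/12) → index 6

0 0 1 2 2 5 5 6 6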